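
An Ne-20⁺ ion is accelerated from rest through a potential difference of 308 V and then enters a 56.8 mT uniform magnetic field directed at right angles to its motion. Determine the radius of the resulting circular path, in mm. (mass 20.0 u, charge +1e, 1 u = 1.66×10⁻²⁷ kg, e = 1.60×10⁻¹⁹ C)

r ≈ 199 mm

The kinetic energy gained is K = qV = (1×1.60×10^-19)(308) = 4.93×10^-17 J.
v = √(2K/m) = 5.45×10^4 m/s.
r = mv/(qB) = (3.32×10^-26)(5.45×10^4) / [(1×1.60×10^-19)(0.0568)] = 0.199 m.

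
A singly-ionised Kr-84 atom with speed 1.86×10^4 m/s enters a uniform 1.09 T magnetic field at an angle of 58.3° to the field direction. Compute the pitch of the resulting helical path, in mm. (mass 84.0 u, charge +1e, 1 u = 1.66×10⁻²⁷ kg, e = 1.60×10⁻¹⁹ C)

The velocity component along B is v∥ = v cos58.3° = 9770 m/s.
The cyclotron period T = 2πm/(qB) = 5.02×10^-6 s is set by m, q, B alone.
Pitch = v∥·T = (9770)(5.02×10^-6) = 0.0491 m.

pitch ≈ 49.1 mm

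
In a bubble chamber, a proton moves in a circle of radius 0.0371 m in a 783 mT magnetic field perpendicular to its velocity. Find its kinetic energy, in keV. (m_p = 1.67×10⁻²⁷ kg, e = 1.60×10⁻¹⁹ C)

v = qBr/m = (1×1.60×10^-19)(0.783)(0.0371) / (1.67×10^-27) = 2.78×10^6 m/s.
K = ½mv² = 0.5·(1.67×10^-27)·(2.78×10^6)² = 6.47×10^-15 J = 40.4 keV.

K ≈ 40.4 keV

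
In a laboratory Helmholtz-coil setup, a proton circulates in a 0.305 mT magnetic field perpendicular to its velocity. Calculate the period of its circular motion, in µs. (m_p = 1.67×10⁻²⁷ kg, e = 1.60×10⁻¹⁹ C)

T ≈ 215 µs

The cyclotron period is independent of speed: T = 2πm/(qB).
T = 2π(1.67×10^-27) / [(1×1.60×10^-19)(3.05×10^-4)] = 2.15×10^-4 s.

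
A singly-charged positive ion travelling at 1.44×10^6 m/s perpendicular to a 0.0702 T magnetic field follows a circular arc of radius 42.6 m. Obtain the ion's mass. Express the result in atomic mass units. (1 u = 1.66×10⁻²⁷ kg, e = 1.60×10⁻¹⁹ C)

m ≈ 200 u

qvB = mv²/r ⇒ m = qBr/v.
m = (1×1.60×10^-19)(0.0702)(42.6) / (1.44×10^6) = 3.32×10^-25 kg = 200 u.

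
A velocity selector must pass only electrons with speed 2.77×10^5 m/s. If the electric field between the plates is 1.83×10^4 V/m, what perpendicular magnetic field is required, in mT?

B ≈ 66.1 mT

qE = qvB ⇒ B = E/v = (1.83×10^4) / (2.77×10^5) = 0.0661 T.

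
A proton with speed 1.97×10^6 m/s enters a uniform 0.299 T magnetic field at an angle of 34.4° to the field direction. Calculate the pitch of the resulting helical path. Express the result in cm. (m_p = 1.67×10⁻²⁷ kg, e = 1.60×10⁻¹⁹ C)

The velocity component along B is v∥ = v cos34.4° = 1.63×10^6 m/s.
The cyclotron period T = 2πm/(qB) = 2.19×10^-7 s is set by m, q, B alone.
Pitch = v∥·T = (1.63×10^6)(2.19×10^-7) = 0.357 m.

pitch ≈ 35.7 cm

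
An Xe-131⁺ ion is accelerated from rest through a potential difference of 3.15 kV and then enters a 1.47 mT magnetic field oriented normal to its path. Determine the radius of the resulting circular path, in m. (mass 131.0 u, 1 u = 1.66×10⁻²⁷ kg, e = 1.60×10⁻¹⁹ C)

The kinetic energy gained is K = qV = (1×1.60×10^-19)(3150) = 5.04×10^-16 J.
v = √(2K/m) = 6.81×10^4 m/s.
r = mv/(qB) = (2.17×10^-25)(6.81×10^4) / [(1×1.60×10^-19)(1.47×10^-3)] = 62.9 m.

r ≈ 62.9 m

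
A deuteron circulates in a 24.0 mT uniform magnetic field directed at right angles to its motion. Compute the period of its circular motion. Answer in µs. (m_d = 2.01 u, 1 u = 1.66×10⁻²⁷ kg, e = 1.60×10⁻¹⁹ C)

T ≈ 5.46 µs

The cyclotron period is independent of speed: T = 2πm/(qB).
T = 2π(3.34×10^-27) / [(1×1.60×10^-19)(0.0240)] = 5.46×10^-6 s.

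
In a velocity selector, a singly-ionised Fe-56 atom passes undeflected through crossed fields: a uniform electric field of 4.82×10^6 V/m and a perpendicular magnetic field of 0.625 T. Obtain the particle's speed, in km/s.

For zero net force, qE = qvB, so v = E/B.
v = (4.82×10^6) / (0.625) = 7.71×10^6 m/s.

v ≈ 7710 km/s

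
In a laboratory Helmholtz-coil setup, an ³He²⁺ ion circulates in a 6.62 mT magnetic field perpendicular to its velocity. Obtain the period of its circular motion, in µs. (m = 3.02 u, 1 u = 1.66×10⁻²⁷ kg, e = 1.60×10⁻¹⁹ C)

The cyclotron period is independent of speed: T = 2πm/(qB).
T = 2π(5.01×10^-27) / [(2×1.60×10^-19)(6.62×10^-3)] = 1.49×10^-5 s.

T ≈ 14.9 µs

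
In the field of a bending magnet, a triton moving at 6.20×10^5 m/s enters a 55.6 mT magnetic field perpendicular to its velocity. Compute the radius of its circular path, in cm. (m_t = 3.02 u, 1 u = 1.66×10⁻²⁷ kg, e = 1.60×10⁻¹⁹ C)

r ≈ 34.9 cm

The magnetic force provides the centripetal force: qvB = mv²/r, so r = mv/(qB).
r = (5.01×10^-27 kg)(6.20×10^5 m/s) / [(1×1.60×10^-19 C)(0.0556 T)] = 0.349 m.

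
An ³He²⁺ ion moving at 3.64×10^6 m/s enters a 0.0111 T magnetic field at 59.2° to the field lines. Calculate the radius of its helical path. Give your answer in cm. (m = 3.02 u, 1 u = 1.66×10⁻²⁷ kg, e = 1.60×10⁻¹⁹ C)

Only the perpendicular component v⊥ = v sin59.2° = 3.13×10^6 m/s is bent by the field.
r = m v⊥ /(qB) = (5.01×10^-27)(3.13×10^6) / [(2×1.60×10^-19)(0.0111)] = 4.41 m.

r ≈ 441 cm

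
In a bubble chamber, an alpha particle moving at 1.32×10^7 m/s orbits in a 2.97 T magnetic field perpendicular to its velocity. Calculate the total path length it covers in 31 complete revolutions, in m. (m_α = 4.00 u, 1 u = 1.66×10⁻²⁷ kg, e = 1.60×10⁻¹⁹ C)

r = mv/(qB) = 0.0922 m, so one revolution covers 2πr = 0.579 m.
In 31 revolutions: L = 31·2πr = 18.0 m.

L ≈ 18.0 m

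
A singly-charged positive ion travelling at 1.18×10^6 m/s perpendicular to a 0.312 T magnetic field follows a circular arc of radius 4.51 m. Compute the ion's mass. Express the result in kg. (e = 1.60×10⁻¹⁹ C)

qvB = mv²/r ⇒ m = qBr/v.
m = (1×1.60×10^-19)(0.312)(4.51) / (1.18×10^6) = 1.91×10^-25 kg.

m ≈ 1.91×10^-25 kg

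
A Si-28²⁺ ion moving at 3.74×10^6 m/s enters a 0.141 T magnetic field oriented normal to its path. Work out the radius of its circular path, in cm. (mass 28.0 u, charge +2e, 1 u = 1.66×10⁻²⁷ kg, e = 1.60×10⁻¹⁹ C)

r ≈ 385 cm

The magnetic force provides the centripetal force: qvB = mv²/r, so r = mv/(qB).
r = (4.65×10^-26 kg)(3.74×10^6 m/s) / [(2×1.60×10^-19 C)(0.141 T)] = 3.85 m.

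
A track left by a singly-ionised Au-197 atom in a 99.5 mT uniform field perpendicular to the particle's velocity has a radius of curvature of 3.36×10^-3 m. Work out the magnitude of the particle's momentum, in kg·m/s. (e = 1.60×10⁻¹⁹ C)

Since qvB = mv²/r, the momentum p = mv = qBr.
p = (1×1.60×10^-19)(0.0995)(3.36×10^-3) = 5.35×10^-23 kg·m/s.

p ≈ 5.35×10^-23 kg·m/s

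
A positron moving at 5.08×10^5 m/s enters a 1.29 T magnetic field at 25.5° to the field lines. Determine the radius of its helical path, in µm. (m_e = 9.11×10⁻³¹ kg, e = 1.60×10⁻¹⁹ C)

Only the perpendicular component v⊥ = v sin25.5° = 2.19×10^5 m/s is bent by the field.
r = m v⊥ /(qB) = (9.11×10^-31)(2.19×10^5) / [(1×1.60×10^-19)(1.29)] = 9.65×10^-7 m.

r ≈ 0.965 µm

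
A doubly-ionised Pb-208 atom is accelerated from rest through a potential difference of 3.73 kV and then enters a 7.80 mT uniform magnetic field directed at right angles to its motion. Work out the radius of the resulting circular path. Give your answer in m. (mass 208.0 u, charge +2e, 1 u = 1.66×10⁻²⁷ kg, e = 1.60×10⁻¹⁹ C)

r ≈ 11.5 m

The kinetic energy gained is K = qV = (2×1.60×10^-19)(3730) = 1.19×10^-15 J.
v = √(2K/m) = 8.31×10^4 m/s.
r = mv/(qB) = (3.45×10^-25)(8.31×10^4) / [(2×1.60×10^-19)(7.80×10^-3)] = 11.5 m.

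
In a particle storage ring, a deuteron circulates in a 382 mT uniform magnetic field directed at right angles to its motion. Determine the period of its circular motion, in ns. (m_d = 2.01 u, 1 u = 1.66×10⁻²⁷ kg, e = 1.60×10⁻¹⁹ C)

T ≈ 343 ns

The cyclotron period is independent of speed: T = 2πm/(qB).
T = 2π(3.34×10^-27) / [(1×1.60×10^-19)(0.382)] = 3.43×10^-7 s.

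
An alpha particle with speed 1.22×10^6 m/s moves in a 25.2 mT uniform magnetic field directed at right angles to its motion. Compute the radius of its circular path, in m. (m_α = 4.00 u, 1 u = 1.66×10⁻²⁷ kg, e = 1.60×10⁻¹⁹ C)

r ≈ 1.00 m

The magnetic force provides the centripetal force: qvB = mv²/r, so r = mv/(qB).
r = (6.64×10^-27 kg)(1.22×10^6 m/s) / [(2×1.60×10^-19 C)(0.0252 T)] = 1.00 m.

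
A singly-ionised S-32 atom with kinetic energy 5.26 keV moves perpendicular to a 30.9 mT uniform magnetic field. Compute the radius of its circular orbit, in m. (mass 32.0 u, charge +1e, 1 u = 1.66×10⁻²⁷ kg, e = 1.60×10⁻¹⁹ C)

Convert the energy: K = 5.26 keV = 8.42×10^-16 J.
v = √(2K/m) = √(2·8.42×10^-16/5.31×10^-26) = 1.78×10^5 m/s.
r = mv/(qB) = (5.31×10^-26)(1.78×10^5) / [(1×1.60×10^-19)(0.0309)] = 1.91 m.

r ≈ 1.91 m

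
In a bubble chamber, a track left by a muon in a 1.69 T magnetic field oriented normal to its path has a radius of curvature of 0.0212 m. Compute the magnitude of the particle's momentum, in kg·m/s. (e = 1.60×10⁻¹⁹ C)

p ≈ 5.73×10^-21 kg·m/s

Since qvB = mv²/r, the momentum p = mv = qBr.
p = (1×1.60×10^-19)(1.69)(0.0212) = 5.73×10^-21 kg·m/s.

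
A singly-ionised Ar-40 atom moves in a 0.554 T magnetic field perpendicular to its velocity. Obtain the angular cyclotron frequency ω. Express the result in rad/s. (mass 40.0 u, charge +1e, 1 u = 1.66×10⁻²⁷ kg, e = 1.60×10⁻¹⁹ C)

ω ≈ 1.33×10^6 rad/s

ω = qB/m = (1×1.60×10^-19)(0.554) / (6.64×10^-26) = 1.33×10^6 rad/s.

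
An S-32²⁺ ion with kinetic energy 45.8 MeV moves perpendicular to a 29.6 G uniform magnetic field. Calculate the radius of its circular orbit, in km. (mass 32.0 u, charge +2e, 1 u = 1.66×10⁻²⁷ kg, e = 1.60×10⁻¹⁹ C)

r ≈ 0.932 km

Convert the energy: K = 45.8 MeV = 7.33×10^-12 J.
v = √(2K/m) = √(2·7.33×10^-12/5.31×10^-26) = 1.66×10^7 m/s.
r = mv/(qB) = (5.31×10^-26)(1.66×10^7) / [(2×1.60×10^-19)(2.96×10^-3)] = 932 m.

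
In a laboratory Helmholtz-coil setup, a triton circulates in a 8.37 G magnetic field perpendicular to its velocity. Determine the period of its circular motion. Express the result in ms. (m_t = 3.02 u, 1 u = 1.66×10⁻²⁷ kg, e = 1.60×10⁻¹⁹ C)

T ≈ 0.235 ms

The cyclotron period is independent of speed: T = 2πm/(qB).
T = 2π(5.01×10^-27) / [(1×1.60×10^-19)(8.37×10^-4)] = 2.35×10^-4 s.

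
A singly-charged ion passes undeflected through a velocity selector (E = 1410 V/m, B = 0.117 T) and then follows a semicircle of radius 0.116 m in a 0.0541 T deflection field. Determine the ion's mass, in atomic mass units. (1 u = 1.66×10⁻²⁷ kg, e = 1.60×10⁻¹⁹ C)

m ≈ 50.2 u

v = E/B₁ = 1.21×10^4 m/s.
From r = mv/(qB₂), m = qB₂r/v = (1×1.60×10^-19)(0.0541)(0.116) / (1.21×10^4) = 8.33×10^-26 kg.
In atomic mass units: m = 8.33×10^-26 / 1.66×10^-27 = 50.2 u.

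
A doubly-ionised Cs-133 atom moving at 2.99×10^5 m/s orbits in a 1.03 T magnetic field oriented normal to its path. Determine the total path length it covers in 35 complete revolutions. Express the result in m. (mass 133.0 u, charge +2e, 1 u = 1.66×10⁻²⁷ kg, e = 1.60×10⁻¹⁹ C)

L ≈ 44.0 m

r = mv/(qB) = 0.200 m, so one revolution covers 2πr = 1.26 m.
In 35 revolutions: L = 35·2πr = 44.0 m.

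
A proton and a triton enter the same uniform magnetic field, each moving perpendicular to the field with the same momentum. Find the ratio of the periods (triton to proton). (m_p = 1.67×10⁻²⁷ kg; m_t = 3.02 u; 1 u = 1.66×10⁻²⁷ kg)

ratio ≈ 3.00

T = 2πm/(qB) is independent of speed, so T₂/T₁ = (m₂/q₂)/(m₁/q₁).
T_{triton}/T_{proton} = (5.01×10^-27/1e) / (1.67×10^-27/1e) = 3.00.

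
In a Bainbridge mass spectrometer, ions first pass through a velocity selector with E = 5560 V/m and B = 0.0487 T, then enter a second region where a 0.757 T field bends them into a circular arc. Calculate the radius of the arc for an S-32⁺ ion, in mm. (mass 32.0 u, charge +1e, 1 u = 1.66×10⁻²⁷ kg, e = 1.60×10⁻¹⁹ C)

The selector passes v = E/B = 5560/0.0487 = 1.14×10^5 m/s.
In the deflection region, r = mv/(qB₂) = (5.31×10^-26)(1.14×10^5) / [(1×1.60×10^-19)(0.757)] = 0.0501 m.

r ≈ 50.1 mm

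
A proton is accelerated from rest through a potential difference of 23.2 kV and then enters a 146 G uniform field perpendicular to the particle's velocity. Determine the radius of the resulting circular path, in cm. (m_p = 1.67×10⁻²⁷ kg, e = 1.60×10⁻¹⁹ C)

r ≈ 151 cm

The kinetic energy gained is K = qV = (1×1.60×10^-19)(2.32×10^4) = 3.71×10^-15 J.
v = √(2K/m) = 2.11×10^6 m/s.
r = mv/(qB) = (1.67×10^-27)(2.11×10^6) / [(1×1.60×10^-19)(0.0146)] = 1.51 m.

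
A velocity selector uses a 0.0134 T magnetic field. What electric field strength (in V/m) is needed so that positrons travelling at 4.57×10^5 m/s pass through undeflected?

E ≈ 6120 V/m

qE = qvB ⇒ E = vB = (4.57×10^5)(0.0134) = 6120 V/m.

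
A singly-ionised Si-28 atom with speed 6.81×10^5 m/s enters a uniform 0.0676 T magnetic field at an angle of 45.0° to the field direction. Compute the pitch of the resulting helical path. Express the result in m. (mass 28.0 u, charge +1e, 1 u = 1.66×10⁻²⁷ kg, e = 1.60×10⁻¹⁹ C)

The velocity component along B is v∥ = v cos45.0° = 4.82×10^5 m/s.
The cyclotron period T = 2πm/(qB) = 2.70×10^-5 s is set by m, q, B alone.
Pitch = v∥·T = (4.82×10^5)(2.70×10^-5) = 13.0 m.

pitch ≈ 13.0 m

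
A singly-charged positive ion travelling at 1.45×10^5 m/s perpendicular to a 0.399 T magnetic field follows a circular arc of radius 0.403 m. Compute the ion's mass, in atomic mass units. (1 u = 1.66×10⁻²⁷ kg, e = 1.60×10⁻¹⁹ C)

m ≈ 107 u

qvB = mv²/r ⇒ m = qBr/v.
m = (1×1.60×10^-19)(0.399)(0.403) / (1.45×10^5) = 1.77×10^-25 kg = 107 u.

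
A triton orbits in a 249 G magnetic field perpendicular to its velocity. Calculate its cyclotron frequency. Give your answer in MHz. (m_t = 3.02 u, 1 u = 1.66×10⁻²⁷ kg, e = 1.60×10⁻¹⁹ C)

f = qB/(2πm) = (1×1.60×10^-19)(0.0249) / [2π(5.01×10^-27)] = 1.26×10^5 Hz.

f ≈ 0.126 MHz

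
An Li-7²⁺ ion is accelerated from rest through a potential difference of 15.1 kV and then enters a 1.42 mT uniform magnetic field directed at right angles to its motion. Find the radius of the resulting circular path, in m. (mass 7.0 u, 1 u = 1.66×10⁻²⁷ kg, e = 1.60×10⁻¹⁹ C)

r ≈ 23.3 m

The kinetic energy gained is K = qV = (2×1.60×10^-19)(1.51×10^4) = 4.83×10^-15 J.
v = √(2K/m) = 9.12×10^5 m/s.
r = mv/(qB) = (1.16×10^-26)(9.12×10^5) / [(2×1.60×10^-19)(1.42×10^-3)] = 23.3 m.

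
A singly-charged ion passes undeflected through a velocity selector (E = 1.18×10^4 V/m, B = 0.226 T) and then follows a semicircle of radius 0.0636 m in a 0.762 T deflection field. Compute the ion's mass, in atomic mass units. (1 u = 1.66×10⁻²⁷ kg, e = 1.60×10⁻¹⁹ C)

m ≈ 89.5 u

v = E/B₁ = 5.22×10^4 m/s.
From r = mv/(qB₂), m = qB₂r/v = (1×1.60×10^-19)(0.762)(0.0636) / (5.22×10^4) = 1.49×10^-25 kg.
In atomic mass units: m = 1.49×10^-25 / 1.66×10^-27 = 89.5 u.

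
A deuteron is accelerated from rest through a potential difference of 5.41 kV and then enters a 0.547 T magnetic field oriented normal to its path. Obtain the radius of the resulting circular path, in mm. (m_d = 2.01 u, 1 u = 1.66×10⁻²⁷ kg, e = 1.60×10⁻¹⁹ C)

r ≈ 27.5 mm

The kinetic energy gained is K = qV = (1×1.60×10^-19)(5410) = 8.66×10^-16 J.
v = √(2K/m) = 7.20×10^5 m/s.
r = mv/(qB) = (3.34×10^-27)(7.20×10^5) / [(1×1.60×10^-19)(0.547)] = 0.0275 m.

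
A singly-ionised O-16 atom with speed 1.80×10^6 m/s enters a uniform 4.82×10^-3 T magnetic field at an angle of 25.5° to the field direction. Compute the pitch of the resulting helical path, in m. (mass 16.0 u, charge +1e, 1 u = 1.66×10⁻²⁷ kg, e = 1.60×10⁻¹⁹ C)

pitch ≈ 352 m

The velocity component along B is v∥ = v cos25.5° = 1.62×10^6 m/s.
The cyclotron period T = 2πm/(qB) = 2.16×10^-4 s is set by m, q, B alone.
Pitch = v∥·T = (1.62×10^6)(2.16×10^-4) = 352 m.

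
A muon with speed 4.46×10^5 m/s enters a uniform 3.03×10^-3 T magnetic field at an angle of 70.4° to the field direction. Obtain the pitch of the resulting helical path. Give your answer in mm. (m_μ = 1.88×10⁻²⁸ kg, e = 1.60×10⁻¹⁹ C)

pitch ≈ 365 mm

The velocity component along B is v∥ = v cos70.4° = 1.50×10^5 m/s.
The cyclotron period T = 2πm/(qB) = 2.44×10^-6 s is set by m, q, B alone.
Pitch = v∥·T = (1.50×10^5)(2.44×10^-6) = 0.365 m.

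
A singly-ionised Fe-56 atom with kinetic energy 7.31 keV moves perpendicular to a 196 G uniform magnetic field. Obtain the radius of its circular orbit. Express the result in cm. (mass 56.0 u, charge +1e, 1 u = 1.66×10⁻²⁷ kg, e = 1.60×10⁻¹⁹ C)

r ≈ 470 cm

Convert the energy: K = 7.31 keV = 1.17×10^-15 J.
v = √(2K/m) = √(2·1.17×10^-15/9.30×10^-26) = 1.59×10^5 m/s.
r = mv/(qB) = (9.30×10^-26)(1.59×10^5) / [(1×1.60×10^-19)(0.0196)] = 4.70 m.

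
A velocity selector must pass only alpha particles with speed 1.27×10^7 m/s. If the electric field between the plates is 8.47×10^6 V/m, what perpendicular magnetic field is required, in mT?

B ≈ 667 mT

qE = qvB ⇒ B = E/v = (8.47×10^6) / (1.27×10^7) = 0.667 T.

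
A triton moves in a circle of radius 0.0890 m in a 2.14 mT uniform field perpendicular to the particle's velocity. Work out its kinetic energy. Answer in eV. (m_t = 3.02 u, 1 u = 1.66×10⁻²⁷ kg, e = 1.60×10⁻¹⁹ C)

K ≈ 0.579 eV

v = qBr/m = (1×1.60×10^-19)(2.14×10^-3)(0.0890) / (5.01×10^-27) = 6080 m/s.
K = ½mv² = 0.5·(5.01×10^-27)·(6080)² = 9.26×10^-20 J = 0.579 eV.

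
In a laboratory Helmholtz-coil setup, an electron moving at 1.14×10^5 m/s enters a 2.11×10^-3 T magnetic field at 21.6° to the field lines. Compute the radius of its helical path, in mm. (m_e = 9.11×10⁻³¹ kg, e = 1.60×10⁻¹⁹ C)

Only the perpendicular component v⊥ = v sin21.6° = 4.20×10^4 m/s is bent by the field.
r = m v⊥ /(qB) = (9.11×10^-31)(4.20×10^4) / [(1×1.60×10^-19)(2.11×10^-3)] = 1.13×10^-4 m.

r ≈ 0.113 mm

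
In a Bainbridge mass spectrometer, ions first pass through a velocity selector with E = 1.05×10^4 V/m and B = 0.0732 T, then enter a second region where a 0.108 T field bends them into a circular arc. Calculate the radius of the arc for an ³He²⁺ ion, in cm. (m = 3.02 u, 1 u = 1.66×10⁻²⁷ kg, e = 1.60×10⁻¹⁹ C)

r ≈ 2.08 cm

The selector passes v = E/B = 1.05×10^4/0.0732 = 1.43×10^5 m/s.
In the deflection region, r = mv/(qB₂) = (5.01×10^-27)(1.43×10^5) / [(2×1.60×10^-19)(0.108)] = 0.0208 m.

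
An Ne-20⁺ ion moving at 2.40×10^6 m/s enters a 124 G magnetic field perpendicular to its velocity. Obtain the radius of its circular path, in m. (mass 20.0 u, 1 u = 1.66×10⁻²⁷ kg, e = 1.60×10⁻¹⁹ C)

r ≈ 40.2 m

The magnetic force provides the centripetal force: qvB = mv²/r, so r = mv/(qB).
r = (3.32×10^-26 kg)(2.40×10^6 m/s) / [(1×1.60×10^-19 C)(0.0124 T)] = 40.2 m.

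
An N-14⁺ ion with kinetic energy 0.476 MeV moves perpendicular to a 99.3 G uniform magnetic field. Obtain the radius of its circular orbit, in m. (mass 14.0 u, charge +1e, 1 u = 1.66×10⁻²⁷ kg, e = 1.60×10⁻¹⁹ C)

Convert the energy: K = 0.476 MeV = 7.62×10^-14 J.
v = √(2K/m) = √(2·7.62×10^-14/2.32×10^-26) = 2.56×10^6 m/s.
r = mv/(qB) = (2.32×10^-26)(2.56×10^6) / [(1×1.60×10^-19)(9.93×10^-3)] = 37.4 m.

r ≈ 37.4 m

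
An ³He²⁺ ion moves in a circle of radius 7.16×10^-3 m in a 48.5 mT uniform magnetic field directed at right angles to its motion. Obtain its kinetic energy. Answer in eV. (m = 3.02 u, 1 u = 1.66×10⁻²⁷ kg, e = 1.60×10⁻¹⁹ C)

K ≈ 7.70 eV

v = qBr/m = (2×1.60×10^-19)(0.0485)(7.16×10^-3) / (5.01×10^-27) = 2.22×10^4 m/s.
K = ½mv² = 0.5·(5.01×10^-27)·(2.22×10^4)² = 1.23×10^-18 J = 7.70 eV.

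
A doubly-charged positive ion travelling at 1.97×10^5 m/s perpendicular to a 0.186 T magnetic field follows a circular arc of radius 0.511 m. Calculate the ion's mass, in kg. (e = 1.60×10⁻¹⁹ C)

qvB = mv²/r ⇒ m = qBr/v.
m = (2×1.60×10^-19)(0.186)(0.511) / (1.97×10^5) = 1.54×10^-25 kg.

m ≈ 1.54×10^-25 kg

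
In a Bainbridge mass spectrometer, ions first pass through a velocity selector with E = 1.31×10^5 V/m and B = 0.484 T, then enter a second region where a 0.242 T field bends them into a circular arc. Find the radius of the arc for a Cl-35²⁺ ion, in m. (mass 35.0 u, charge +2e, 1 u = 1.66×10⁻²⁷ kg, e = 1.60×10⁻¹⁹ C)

r ≈ 0.203 m

The selector passes v = E/B = 1.31×10^5/0.484 = 2.71×10^5 m/s.
In the deflection region, r = mv/(qB₂) = (5.81×10^-26)(2.71×10^5) / [(2×1.60×10^-19)(0.242)] = 0.203 m.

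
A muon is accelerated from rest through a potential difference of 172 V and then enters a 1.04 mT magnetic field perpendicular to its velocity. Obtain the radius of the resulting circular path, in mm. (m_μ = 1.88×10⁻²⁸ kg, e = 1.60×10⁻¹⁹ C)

The kinetic energy gained is K = qV = (1×1.60×10^-19)(172) = 2.75×10^-17 J.
v = √(2K/m) = 5.41×10^5 m/s.
r = mv/(qB) = (1.88×10^-28)(5.41×10^5) / [(1×1.60×10^-19)(1.04×10^-3)] = 0.611 m.

r ≈ 611 mm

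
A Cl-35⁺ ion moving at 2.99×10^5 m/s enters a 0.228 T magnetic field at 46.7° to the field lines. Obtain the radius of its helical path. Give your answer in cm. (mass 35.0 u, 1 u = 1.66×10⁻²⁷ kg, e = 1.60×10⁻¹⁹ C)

Only the perpendicular component v⊥ = v sin46.7° = 2.18×10^5 m/s is bent by the field.
r = m v⊥ /(qB) = (5.81×10^-26)(2.18×10^5) / [(1×1.60×10^-19)(0.228)] = 0.347 m.

r ≈ 34.7 cm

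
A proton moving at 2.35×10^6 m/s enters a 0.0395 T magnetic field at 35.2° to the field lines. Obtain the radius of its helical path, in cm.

Only the perpendicular component v⊥ = v sin35.2° = 1.35×10^6 m/s is bent by the field.
r = m v⊥ /(qB) = (1.67×10^-27)(1.35×10^6) / [(1×1.60×10^-19)(0.0395)] = 0.358 m.

r ≈ 35.8 cm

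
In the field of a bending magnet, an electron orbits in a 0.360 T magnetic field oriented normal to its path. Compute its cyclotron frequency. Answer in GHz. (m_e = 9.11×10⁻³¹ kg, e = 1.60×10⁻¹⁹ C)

f ≈ 10.1 GHz

f = qB/(2πm) = (1×1.60×10^-19)(0.360) / [2π(9.11×10^-31)] = 1.01×10^10 Hz.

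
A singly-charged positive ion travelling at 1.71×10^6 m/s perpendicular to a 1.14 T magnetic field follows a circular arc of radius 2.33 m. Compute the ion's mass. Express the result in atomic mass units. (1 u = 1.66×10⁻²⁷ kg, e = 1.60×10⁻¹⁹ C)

qvB = mv²/r ⇒ m = qBr/v.
m = (1×1.60×10^-19)(1.14)(2.33) / (1.71×10^6) = 2.49×10^-25 kg = 150 u.

m ≈ 150 u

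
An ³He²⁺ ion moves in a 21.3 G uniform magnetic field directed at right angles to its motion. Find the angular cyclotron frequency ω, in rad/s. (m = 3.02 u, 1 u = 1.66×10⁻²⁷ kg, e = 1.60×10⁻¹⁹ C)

ω = qB/m = (2×1.60×10^-19)(2.13×10^-3) / (5.01×10^-27) = 1.36×10^5 rad/s.

ω ≈ 1.36×10^5 rad/s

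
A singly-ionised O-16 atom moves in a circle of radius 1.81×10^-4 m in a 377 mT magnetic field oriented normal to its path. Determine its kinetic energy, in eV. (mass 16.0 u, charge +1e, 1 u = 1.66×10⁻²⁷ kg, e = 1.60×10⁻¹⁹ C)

v = qBr/m = (1×1.60×10^-19)(0.377)(1.81×10^-4) / (2.66×10^-26) = 411 m/s.
K = ½mv² = 0.5·(2.66×10^-26)·(411)² = 2.24×10^-21 J = 0.0140 eV.

K ≈ 0.0140 eV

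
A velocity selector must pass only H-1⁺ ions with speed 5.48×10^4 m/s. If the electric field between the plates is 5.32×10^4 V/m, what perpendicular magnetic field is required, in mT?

B ≈ 971 mT

qE = qvB ⇒ B = E/v = (5.32×10^4) / (5.48×10^4) = 0.971 T.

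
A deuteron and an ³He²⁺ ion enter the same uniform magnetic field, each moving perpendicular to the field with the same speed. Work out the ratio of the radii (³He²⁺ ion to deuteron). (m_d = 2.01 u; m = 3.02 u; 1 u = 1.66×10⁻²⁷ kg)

r = mv/(qB) ⇒ at equal v, r ∝ m/q.
r_{³He²⁺ ion}/r_{deuteron} = 0.751.

ratio ≈ 0.751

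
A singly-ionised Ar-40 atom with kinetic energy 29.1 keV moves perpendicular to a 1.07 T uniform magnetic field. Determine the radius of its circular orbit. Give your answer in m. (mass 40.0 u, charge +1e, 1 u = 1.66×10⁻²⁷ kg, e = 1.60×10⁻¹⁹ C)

r ≈ 0.145 m

Convert the energy: K = 29.1 keV = 4.66×10^-15 J.
v = √(2K/m) = √(2·4.66×10^-15/6.64×10^-26) = 3.74×10^5 m/s.
r = mv/(qB) = (6.64×10^-26)(3.74×10^5) / [(1×1.60×10^-19)(1.07)] = 0.145 m.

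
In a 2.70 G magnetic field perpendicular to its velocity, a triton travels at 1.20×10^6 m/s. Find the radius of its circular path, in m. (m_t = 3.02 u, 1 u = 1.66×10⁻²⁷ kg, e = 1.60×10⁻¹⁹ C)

r ≈ 139 m

The magnetic force provides the centripetal force: qvB = mv²/r, so r = mv/(qB).
r = (5.01×10^-27 kg)(1.20×10^6 m/s) / [(1×1.60×10^-19 C)(2.70×10^-4 T)] = 139 m.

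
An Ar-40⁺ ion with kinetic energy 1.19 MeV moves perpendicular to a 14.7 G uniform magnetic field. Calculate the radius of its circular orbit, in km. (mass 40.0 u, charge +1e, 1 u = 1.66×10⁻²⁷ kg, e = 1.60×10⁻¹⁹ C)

Convert the energy: K = 1.19 MeV = 1.90×10^-13 J.
v = √(2K/m) = √(2·1.90×10^-13/6.64×10^-26) = 2.39×10^6 m/s.
r = mv/(qB) = (6.64×10^-26)(2.39×10^6) / [(1×1.60×10^-19)(1.47×10^-3)] = 676 m.

r ≈ 0.676 km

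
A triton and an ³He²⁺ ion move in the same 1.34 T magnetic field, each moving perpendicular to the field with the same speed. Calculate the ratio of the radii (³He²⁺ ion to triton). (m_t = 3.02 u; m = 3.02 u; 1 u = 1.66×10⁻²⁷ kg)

r = mv/(qB) ⇒ at equal v, r ∝ m/q.
r_{³He²⁺ ion}/r_{triton} = 0.500.

ratio ≈ 0.500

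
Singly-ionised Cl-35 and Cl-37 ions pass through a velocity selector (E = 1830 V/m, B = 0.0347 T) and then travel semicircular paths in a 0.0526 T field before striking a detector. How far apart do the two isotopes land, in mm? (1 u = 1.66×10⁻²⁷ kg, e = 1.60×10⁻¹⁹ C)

Both emerge at v = E/B₁ = 5.27×10^4 m/s.
r = mv/(qB₂), so r₁ = 0.3641 m and r₂ = 0.3849 m, giving Δr = 0.0208 m.
After a semicircle each ion lands a diameter 2r from the entry slit, so the separation is 2Δr = 0.0416 m.

Δd ≈ 41.6 mm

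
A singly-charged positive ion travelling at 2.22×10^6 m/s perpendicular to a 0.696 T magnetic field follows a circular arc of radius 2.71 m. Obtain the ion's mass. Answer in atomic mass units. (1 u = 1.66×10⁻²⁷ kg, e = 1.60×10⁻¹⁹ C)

qvB = mv²/r ⇒ m = qBr/v.
m = (1×1.60×10^-19)(0.696)(2.71) / (2.22×10^6) = 1.36×10^-25 kg = 81.9 u.

m ≈ 81.9 u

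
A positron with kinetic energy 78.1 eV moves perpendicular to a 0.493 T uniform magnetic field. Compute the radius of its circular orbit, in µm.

r ≈ 60.5 µm

Convert the energy: K = 78.1 eV = 1.25×10^-17 J.
v = √(2K/m) = √(2·1.25×10^-17/9.11×10^-31) = 5.24×10^6 m/s.
r = mv/(qB) = (9.11×10^-31)(5.24×10^6) / [(1×1.60×10^-19)(0.493)] = 6.05×10^-5 m.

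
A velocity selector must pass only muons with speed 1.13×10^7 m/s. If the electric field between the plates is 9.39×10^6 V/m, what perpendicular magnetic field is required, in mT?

B ≈ 831 mT

qE = qvB ⇒ B = E/v = (9.39×10^6) / (1.13×10^7) = 0.831 T.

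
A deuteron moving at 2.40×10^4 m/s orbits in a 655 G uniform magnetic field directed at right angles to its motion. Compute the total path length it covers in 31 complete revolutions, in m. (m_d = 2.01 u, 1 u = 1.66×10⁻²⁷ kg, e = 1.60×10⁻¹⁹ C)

L ≈ 1.49 m

r = mv/(qB) = 7.64×10^-3 m, so one revolution covers 2πr = 0.0480 m.
In 31 revolutions: L = 31·2πr = 1.49 m.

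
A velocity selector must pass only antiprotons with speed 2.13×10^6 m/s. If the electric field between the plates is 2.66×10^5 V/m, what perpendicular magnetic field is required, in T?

B ≈ 0.125 T

qE = qvB ⇒ B = E/v = (2.66×10^5) / (2.13×10^6) = 0.125 T.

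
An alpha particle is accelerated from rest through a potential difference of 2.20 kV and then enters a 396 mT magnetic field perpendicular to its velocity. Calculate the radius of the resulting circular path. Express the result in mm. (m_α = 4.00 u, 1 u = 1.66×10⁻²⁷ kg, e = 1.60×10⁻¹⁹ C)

r ≈ 24.1 mm

The kinetic energy gained is K = qV = (2×1.60×10^-19)(2200) = 7.04×10^-16 J.
v = √(2K/m) = 4.60×10^5 m/s.
r = mv/(qB) = (6.64×10^-27)(4.60×10^5) / [(2×1.60×10^-19)(0.396)] = 0.0241 m.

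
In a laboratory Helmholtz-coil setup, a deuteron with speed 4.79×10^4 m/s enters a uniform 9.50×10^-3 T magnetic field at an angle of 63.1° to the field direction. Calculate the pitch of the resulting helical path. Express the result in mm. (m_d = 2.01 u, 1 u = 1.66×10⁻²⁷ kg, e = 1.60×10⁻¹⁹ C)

The velocity component along B is v∥ = v cos63.1° = 2.17×10^4 m/s.
The cyclotron period T = 2πm/(qB) = 1.38×10^-5 s is set by m, q, B alone.
Pitch = v∥·T = (2.17×10^4)(1.38×10^-5) = 0.299 m.

pitch ≈ 299 mm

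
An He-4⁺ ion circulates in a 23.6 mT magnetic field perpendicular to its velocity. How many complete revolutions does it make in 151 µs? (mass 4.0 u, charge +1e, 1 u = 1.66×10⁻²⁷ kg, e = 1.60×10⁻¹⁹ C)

T = 2πm/(qB) = 2π(6.64×10^-27) / [(1×1.60×10^-19)(0.0236)] = 1.1049×10^-5 s.
N = t/T = 1.51×10^-4 / 1.1049×10^-5 ≈ 13.67, so 13 complete revolutions.

N = 13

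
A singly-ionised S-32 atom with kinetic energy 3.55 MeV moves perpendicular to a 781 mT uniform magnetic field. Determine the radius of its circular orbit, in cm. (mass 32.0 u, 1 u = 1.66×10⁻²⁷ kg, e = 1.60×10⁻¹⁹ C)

r ≈ 197 cm

Convert the energy: K = 3.55 MeV = 5.68×10^-13 J.
v = √(2K/m) = √(2·5.68×10^-13/5.31×10^-26) = 4.62×10^6 m/s.
r = mv/(qB) = (5.31×10^-26)(4.62×10^6) / [(1×1.60×10^-19)(0.781)] = 1.97 m.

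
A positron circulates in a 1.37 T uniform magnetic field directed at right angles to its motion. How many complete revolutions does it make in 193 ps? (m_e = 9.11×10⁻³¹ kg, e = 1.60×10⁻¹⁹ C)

T = 2πm/(qB) = 2π(9.11×10^-31) / [(1×1.60×10^-19)(1.37)] = 2.6113×10^-11 s.
N = t/T = 1.93×10^-10 / 2.6113×10^-11 ≈ 7.39, so 7 complete revolutions.

N = 7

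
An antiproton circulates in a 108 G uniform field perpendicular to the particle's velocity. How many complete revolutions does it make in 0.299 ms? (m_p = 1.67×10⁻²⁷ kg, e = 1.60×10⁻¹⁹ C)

T = 2πm/(qB) = 2π(1.67×10^-27) / [(1×1.60×10^-19)(0.0108)] = 6.0723×10^-6 s.
N = t/T = 2.99×10^-4 / 6.0723×10^-6 ≈ 49.24, so 49 complete revolutions.

N = 49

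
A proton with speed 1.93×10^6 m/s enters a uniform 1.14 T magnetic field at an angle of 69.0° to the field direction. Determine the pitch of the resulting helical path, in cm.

pitch ≈ 3.98 cm

The velocity component along B is v∥ = v cos69.0° = 6.92×10^5 m/s.
The cyclotron period T = 2πm/(qB) = 5.75×10^-8 s is set by m, q, B alone.
Pitch = v∥·T = (6.92×10^5)(5.75×10^-8) = 0.0398 m.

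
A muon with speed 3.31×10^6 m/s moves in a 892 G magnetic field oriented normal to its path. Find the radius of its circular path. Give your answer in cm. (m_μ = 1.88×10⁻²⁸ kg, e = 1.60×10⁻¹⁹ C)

The magnetic force provides the centripetal force: qvB = mv²/r, so r = mv/(qB).
r = (1.88×10^-28 kg)(3.31×10^6 m/s) / [(1×1.60×10^-19 C)(0.0892 T)] = 0.0436 m.

r ≈ 4.36 cm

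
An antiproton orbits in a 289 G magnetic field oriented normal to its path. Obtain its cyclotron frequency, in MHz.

f = qB/(2πm) = (1×1.60×10^-19)(0.0289) / [2π(1.67×10^-27)] = 4.41×10^5 Hz.

f ≈ 0.441 MHz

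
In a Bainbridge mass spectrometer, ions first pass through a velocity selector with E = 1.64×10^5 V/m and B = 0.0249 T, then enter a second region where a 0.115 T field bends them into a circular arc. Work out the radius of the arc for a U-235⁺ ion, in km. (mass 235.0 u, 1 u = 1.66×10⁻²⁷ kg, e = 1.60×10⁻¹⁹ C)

The selector passes v = E/B = 1.64×10^5/0.0249 = 6.59×10^6 m/s.
In the deflection region, r = mv/(qB₂) = (3.90×10^-25)(6.59×10^6) / [(1×1.60×10^-19)(0.115)] = 140 m.

r ≈ 0.140 km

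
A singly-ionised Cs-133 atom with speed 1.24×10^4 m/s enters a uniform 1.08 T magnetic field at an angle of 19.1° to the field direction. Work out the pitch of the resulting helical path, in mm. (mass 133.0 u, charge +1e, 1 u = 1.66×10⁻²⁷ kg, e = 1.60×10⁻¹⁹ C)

pitch ≈ 94.1 mm

The velocity component along B is v∥ = v cos19.1° = 1.17×10^4 m/s.
The cyclotron period T = 2πm/(qB) = 8.03×10^-6 s is set by m, q, B alone.
Pitch = v∥·T = (1.17×10^4)(8.03×10^-6) = 0.0941 m.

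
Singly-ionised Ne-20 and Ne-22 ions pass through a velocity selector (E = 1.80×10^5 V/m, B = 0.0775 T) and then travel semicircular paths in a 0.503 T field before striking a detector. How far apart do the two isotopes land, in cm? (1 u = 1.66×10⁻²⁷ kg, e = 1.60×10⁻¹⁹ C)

Both emerge at v = E/B₁ = 2.32×10^6 m/s.
r = mv/(qB₂), so r₁ = 0.95812 m and r₂ = 1.0539 m, giving Δr = 0.0958 m.
After a semicircle each ion lands a diameter 2r from the entry slit, so the separation is 2Δr = 0.192 m.

Δd ≈ 19.2 cm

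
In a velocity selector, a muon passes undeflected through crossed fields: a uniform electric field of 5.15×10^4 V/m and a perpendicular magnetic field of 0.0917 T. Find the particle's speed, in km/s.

For zero net force, qE = qvB, so v = E/B.
v = (5.15×10^4) / (0.0917) = 5.62×10^5 m/s.

v ≈ 562 km/s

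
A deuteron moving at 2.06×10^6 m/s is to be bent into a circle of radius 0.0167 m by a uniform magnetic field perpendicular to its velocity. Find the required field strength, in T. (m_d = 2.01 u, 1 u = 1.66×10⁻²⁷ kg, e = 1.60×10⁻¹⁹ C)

B ≈ 2.57 T

qvB = mv²/r gives B = mv/(qr).
B = (3.34×10^-27)(2.06×10^6) / [(1×1.60×10^-19)(0.0167)] = 2.57 T.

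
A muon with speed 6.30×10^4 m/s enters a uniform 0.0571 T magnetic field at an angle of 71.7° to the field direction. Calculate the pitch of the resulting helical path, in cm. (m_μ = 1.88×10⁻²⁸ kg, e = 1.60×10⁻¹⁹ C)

The velocity component along B is v∥ = v cos71.7° = 1.98×10^4 m/s.
The cyclotron period T = 2πm/(qB) = 1.29×10^-7 s is set by m, q, B alone.
Pitch = v∥·T = (1.98×10^4)(1.29×10^-7) = 2.56×10^-3 m.

pitch ≈ 0.256 cm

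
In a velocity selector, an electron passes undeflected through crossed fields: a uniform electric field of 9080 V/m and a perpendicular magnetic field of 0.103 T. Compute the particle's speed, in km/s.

For zero net force, qE = qvB, so v = E/B.
v = (9080) / (0.103) = 8.82×10^4 m/s.

v ≈ 88.2 km/s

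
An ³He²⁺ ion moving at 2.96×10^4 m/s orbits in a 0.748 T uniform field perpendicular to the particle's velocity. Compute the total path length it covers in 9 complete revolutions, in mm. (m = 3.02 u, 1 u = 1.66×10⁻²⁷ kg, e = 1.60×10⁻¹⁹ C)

r = mv/(qB) = 6.20×10^-4 m, so one revolution covers 2πr = 3.90×10^-3 m.
In 9 revolutions: L = 9·2πr = 0.0351 m.

L ≈ 35.1 mm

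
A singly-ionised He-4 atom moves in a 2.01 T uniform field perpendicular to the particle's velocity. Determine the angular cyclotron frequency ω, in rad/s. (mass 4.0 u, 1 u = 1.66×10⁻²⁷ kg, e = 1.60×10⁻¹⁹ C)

ω ≈ 4.84×10^7 rad/s

ω = qB/m = (1×1.60×10^-19)(2.01) / (6.64×10^-27) = 4.84×10^7 rad/s.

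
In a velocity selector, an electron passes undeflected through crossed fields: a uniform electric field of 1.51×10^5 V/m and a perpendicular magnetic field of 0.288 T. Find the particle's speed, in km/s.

For zero net force, qE = qvB, so v = E/B.
v = (1.51×10^5) / (0.288) = 5.24×10^5 m/s.

v ≈ 524 km/s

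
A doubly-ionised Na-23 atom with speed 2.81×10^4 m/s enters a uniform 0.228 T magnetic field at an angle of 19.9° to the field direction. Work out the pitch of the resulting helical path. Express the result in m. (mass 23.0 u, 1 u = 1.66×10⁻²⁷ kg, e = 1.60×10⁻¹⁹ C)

pitch ≈ 0.0869 m

The velocity component along B is v∥ = v cos19.9° = 2.64×10^4 m/s.
The cyclotron period T = 2πm/(qB) = 3.29×10^-6 s is set by m, q, B alone.
Pitch = v∥·T = (2.64×10^4)(3.29×10^-6) = 0.0869 m.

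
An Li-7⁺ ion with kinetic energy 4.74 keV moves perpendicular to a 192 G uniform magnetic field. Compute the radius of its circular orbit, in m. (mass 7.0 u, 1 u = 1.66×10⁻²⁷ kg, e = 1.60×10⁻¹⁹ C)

r ≈ 1.37 m

Convert the energy: K = 4.74 keV = 7.58×10^-16 J.
v = √(2K/m) = √(2·7.58×10^-16/1.16×10^-26) = 3.61×10^5 m/s.
r = mv/(qB) = (1.16×10^-26)(3.61×10^5) / [(1×1.60×10^-19)(0.0192)] = 1.37 m.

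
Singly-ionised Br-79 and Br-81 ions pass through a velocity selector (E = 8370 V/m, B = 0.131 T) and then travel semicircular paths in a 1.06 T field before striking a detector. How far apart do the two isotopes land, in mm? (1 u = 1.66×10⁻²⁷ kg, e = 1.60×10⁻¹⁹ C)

Both emerge at v = E/B₁ = 6.39×10^4 m/s.
r = mv/(qB₂), so r₁ = 0.04940 m and r₂ = 0.05065 m, giving Δr = 1.25×10^-3 m.
After a semicircle each ion lands a diameter 2r from the entry slit, so the separation is 2Δr = 2.50×10^-3 m.

Δd ≈ 2.50 mm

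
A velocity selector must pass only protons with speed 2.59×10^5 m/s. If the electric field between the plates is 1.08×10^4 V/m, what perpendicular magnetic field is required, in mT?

qE = qvB ⇒ B = E/v = (1.08×10^4) / (2.59×10^5) = 0.0417 T.

B ≈ 41.7 mT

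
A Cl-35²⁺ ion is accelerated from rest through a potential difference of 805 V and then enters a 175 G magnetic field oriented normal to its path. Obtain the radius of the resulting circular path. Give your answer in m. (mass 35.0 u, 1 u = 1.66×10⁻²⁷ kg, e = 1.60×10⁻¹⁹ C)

r ≈ 0.977 m

The kinetic energy gained is K = qV = (2×1.60×10^-19)(805) = 2.58×10^-16 J.
v = √(2K/m) = 9.42×10^4 m/s.
r = mv/(qB) = (5.81×10^-26)(9.42×10^4) / [(2×1.60×10^-19)(0.0175)] = 0.977 m.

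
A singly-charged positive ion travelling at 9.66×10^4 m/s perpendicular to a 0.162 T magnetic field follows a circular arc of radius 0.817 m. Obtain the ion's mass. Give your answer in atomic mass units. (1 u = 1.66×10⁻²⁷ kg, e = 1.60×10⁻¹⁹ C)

qvB = mv²/r ⇒ m = qBr/v.
m = (1×1.60×10^-19)(0.162)(0.817) / (9.66×10^4) = 2.19×10^-25 kg = 132 u.

m ≈ 132 u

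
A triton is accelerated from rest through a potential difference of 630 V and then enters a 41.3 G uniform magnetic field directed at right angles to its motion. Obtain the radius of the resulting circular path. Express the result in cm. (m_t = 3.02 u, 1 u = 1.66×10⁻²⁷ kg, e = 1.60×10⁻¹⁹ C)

r ≈ 152 cm

The kinetic energy gained is K = qV = (1×1.60×10^-19)(630) = 1.01×10^-16 J.
v = √(2K/m) = 2.01×10^5 m/s.
r = mv/(qB) = (5.01×10^-27)(2.01×10^5) / [(1×1.60×10^-19)(4.13×10^-3)] = 1.52 m.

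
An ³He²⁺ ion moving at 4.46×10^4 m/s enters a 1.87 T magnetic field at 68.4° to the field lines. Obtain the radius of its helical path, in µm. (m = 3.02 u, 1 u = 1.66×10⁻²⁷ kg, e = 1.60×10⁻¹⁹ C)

r ≈ 347 µm

Only the perpendicular component v⊥ = v sin68.4° = 4.15×10^4 m/s is bent by the field.
r = m v⊥ /(qB) = (5.01×10^-27)(4.15×10^4) / [(2×1.60×10^-19)(1.87)] = 3.47×10^-4 m.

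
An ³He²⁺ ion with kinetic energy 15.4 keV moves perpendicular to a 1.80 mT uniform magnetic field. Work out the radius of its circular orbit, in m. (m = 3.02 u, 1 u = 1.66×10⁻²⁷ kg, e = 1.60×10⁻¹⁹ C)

r ≈ 8.63 m

Convert the energy: K = 15.4 keV = 2.46×10^-15 J.
v = √(2K/m) = √(2·2.46×10^-15/5.01×10^-27) = 9.91×10^5 m/s.
r = mv/(qB) = (5.01×10^-27)(9.91×10^5) / [(2×1.60×10^-19)(1.80×10^-3)] = 8.63 m.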